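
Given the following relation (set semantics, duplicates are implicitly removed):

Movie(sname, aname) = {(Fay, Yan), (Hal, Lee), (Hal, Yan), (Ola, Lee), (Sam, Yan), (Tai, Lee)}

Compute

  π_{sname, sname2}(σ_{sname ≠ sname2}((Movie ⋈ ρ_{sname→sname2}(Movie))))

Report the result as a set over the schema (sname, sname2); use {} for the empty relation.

{(Fay, Hal), (Fay, Sam), (Hal, Fay), (Hal, Ola), (Hal, Sam), (Hal, Tai), (Ola, Hal), (Ola, Tai), (Sam, Fay), (Sam, Hal), (Tai, Hal), (Tai, Ola)}

ρ[sname→sname2]: schema becomes (sname2, aname); tuples unchanged.
Movie ⋈ ρ_{sname→sname2}(Movie) (natural join on aname): {(Fay, Yan, Fay), (Fay, Yan, Hal), (Fay, Yan, Sam), (Hal, Lee, Hal), (Hal, Lee, Ola), (Hal, Lee, Tai), (Hal, Yan, Fay), (Hal, Yan, Hal), (Hal, Yan, Sam), (Ola, Lee, Hal), (Ola, Lee, Ola), (Ola, Lee, Tai), (Sam, Yan, Fay), (Sam, Yan, Hal), (Sam, Yan, Sam), (Tai, Lee, Hal), (Tai, Lee, Ola), (Tai, Lee, Tai)}
Selection sname ≠ sname2: {(Fay, Yan, Hal), (Fay, Yan, Sam), (Hal, Lee, Ola), (Hal, Lee, Tai), (Hal, Yan, Fay), (Hal, Yan, Sam), (Ola, Lee, Hal), (Ola, Lee, Tai), (Sam, Yan, Fay), (Sam, Yan, Hal), (Tai, Lee, Hal), (Tai, Lee, Ola)}
Keep only column(s) sname, sname2: {(Fay, Hal), (Fay, Sam), (Hal, Fay), (Hal, Ola), (Hal, Sam), (Hal, Tai), (Ola, Hal), (Ola, Tai), (Sam, Fay), (Sam, Hal), (Tai, Hal), (Tai, Ola)}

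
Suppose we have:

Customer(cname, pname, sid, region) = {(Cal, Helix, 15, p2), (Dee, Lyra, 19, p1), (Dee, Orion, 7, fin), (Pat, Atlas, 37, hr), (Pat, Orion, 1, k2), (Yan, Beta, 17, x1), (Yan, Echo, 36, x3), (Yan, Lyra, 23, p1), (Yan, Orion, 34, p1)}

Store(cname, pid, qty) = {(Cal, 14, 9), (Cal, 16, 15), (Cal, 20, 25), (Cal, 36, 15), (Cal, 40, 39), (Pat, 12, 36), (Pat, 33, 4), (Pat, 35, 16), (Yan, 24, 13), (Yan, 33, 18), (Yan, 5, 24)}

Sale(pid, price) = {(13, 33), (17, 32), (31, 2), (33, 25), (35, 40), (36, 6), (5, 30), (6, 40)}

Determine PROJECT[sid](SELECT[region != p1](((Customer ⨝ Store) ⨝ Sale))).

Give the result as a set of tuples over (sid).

{1, 15, 17, 36, 37}

Joining Customer and Store on cname yields {(Cal, Helix, 15, p2, 14, 9), (Cal, Helix, 15, p2, 16, 15), (Cal, Helix, 15, p2, 20, 25), (Cal, Helix, 15, p2, 36, 15), (Cal, Helix, 15, p2, 40, 39), (Pat, Atlas, 37, hr, 12, 36), (Pat, Atlas, 37, hr, 33, 4), (Pat, Atlas, 37, hr, 35, 16), (Pat, Orion, 1, k2, 12, 36), (Pat, Orion, 1, k2, 33, 4), (Pat, Orion, 1, k2, 35, 16), (Yan, Beta, 17, x1, 24, 13), (Yan, Beta, 17, x1, 33, 18), (Yan, Beta, 17, x1, 5, 24), (Yan, Echo, 36, x3, 24, 13), (Yan, Echo, 36, x3, 33, 18), (Yan, Echo, 36, x3, 5, 24), (Yan, Lyra, 23, p1, 24, 13), (Yan, Lyra, 23, p1, 33, 18), (Yan, Lyra, 23, p1, 5, 24), (Yan, Orion, 34, p1, 24, 13), (Yan, Orion, 34, p1, 33, 18), (Yan, Orion, 34, p1, 5, 24)}.
Joining (Customer ⨝ Store) and Sale on pid yields {(Cal, Helix, 15, p2, 36, 15, 6), (Pat, Atlas, 37, hr, 33, 4, 25), (Pat, Atlas, 37, hr, 35, 16, 40), (Pat, Orion, 1, k2, 33, 4, 25), (Pat, Orion, 1, k2, 35, 16, 40), (Yan, Beta, 17, x1, 33, 18, 25), (Yan, Beta, 17, x1, 5, 24, 30), (Yan, Echo, 36, x3, 33, 18, 25), (Yan, Echo, 36, x3, 5, 24, 30), (Yan, Lyra, 23, p1, 33, 18, 25), (Yan, Lyra, 23, p1, 5, 24, 30), (Yan, Orion, 34, p1, 33, 18, 25), (Yan, Orion, 34, p1, 5, 24, 30)}.
Filtering on region != p1 leaves {(Cal, Helix, 15, p2, 36, 15, 6), (Pat, Atlas, 37, hr, 33, 4, 25), (Pat, Atlas, 37, hr, 35, 16, 40), (Pat, Orion, 1, k2, 33, 4, 25), (Pat, Orion, 1, k2, 35, 16, 40), (Yan, Beta, 17, x1, 33, 18, 25), (Yan, Beta, 17, x1, 5, 24, 30), (Yan, Echo, 36, x3, 33, 18, 25), (Yan, Echo, 36, x3, 5, 24, 30)}.
Keep only column(s) sid (4 duplicate(s) eliminated): {1, 15, 17, 36, 37}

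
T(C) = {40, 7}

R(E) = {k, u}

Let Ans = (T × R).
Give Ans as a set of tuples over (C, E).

{(40, k), (40, u), (7, k), (7, u)}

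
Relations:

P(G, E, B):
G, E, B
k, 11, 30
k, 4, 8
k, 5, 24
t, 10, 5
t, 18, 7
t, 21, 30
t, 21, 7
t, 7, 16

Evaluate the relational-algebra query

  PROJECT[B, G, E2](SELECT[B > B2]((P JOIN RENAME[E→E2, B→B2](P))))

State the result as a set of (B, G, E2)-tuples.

{(16, t, 10), (16, t, 18), (16, t, 21), (24, k, 4), (30, k, 4), (30, k, 5), (30, t, 10), (30, t, 18), (30, t, 21), (30, t, 7), (7, t, 10)}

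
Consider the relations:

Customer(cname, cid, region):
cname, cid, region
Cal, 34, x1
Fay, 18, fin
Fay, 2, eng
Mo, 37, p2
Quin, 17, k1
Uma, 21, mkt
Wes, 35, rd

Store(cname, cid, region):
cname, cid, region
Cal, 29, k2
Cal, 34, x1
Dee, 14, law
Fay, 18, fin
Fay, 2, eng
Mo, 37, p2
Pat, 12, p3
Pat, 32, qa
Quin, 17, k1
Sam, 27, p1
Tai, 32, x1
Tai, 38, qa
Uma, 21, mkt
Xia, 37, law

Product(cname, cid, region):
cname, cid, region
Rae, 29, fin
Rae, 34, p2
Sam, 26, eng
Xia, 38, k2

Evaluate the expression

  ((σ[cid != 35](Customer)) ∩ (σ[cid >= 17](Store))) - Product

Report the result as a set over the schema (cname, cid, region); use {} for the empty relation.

Selection cid != 35: {(Cal, 34, x1), (Fay, 18, fin), (Fay, 2, eng), (Mo, 37, p2), (Quin, 17, k1), (Uma, 21, mkt)}
Selection cid >= 17: {(Cal, 29, k2), (Cal, 34, x1), (Fay, 18, fin), (Mo, 37, p2), (Pat, 32, qa), (Quin, 17, k1), (Sam, 27, p1), (Tai, 32, x1), (Tai, 38, qa), (Uma, 21, mkt), (Xia, 37, law)}
Set intersection of the two operands is {(Cal, 34, x1), (Fay, 18, fin), (Mo, 37, p2), (Quin, 17, k1), (Uma, 21, mkt)}.
Set difference of the two operands is {(Cal, 34, x1), (Fay, 18, fin), (Mo, 37, p2), (Quin, 17, k1), (Uma, 21, mkt)}.

{(Cal, 34, x1), (Fay, 18, fin), (Mo, 37, p2), (Quin, 17, k1), (Uma, 21, mkt)}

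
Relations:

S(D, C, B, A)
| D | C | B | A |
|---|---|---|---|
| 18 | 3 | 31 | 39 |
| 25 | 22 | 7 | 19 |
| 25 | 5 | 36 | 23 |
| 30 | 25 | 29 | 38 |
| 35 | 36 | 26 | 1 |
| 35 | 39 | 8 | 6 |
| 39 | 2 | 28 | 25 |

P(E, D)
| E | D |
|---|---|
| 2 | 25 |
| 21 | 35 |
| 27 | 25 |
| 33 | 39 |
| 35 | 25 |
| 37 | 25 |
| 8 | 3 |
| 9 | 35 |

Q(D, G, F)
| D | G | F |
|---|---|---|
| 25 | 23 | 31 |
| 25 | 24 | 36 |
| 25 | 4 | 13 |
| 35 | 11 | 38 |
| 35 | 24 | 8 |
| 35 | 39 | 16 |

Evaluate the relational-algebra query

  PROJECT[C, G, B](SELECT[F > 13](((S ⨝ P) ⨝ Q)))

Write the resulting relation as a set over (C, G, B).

Natural join on D: {(25, 22, 7, 19, 2), (25, 22, 7, 19, 27), (25, 22, 7, 19, 35), (25, 22, 7, 19, 37), (25, 5, 36, 23, 2), (25, 5, 36, 23, 27), (25, 5, 36, 23, 35), (25, 5, 36, 23, 37), (35, 36, 26, 1, 21), (35, 36, 26, 1, 9), (35, 39, 8, 6, 21), (35, 39, 8, 6, 9), (39, 2, 28, 25, 33)}
Natural join on D: {(25, 22, 7, 19, 2, 23, 31), (25, 22, 7, 19, 2, 24, 36), (25, 22, 7, 19, 2, 4, 13), (25, 22, 7, 19, 27, 23, 31), (25, 22, 7, 19, 27, 24, 36), (25, 22, 7, 19, 27, 4, 13), (25, 22, 7, 19, 35, 23, 31), (25, 22, 7, 19, 35, 24, 36), (25, 22, 7, 19, 35, 4, 13), (25, 22, 7, 19, 37, 23, 31), (25, 22, 7, 19, 37, 24, 36), (25, 22, 7, 19, 37, 4, 13), (25, 5, 36, 23, 2, 23, 31), (25, 5, 36, 23, 2, 24, 36), (25, 5, 36, 23, 2, 4, 13), (25, 5, 36, 23, 27, 23, 31), (25, 5, 36, 23, 27, 24, 36), (25, 5, 36, 23, 27, 4, 13), (25, 5, 36, 23, 35, 23, 31), (25, 5, 36, 23, 35, 24, 36), (25, 5, 36, 23, 35, 4, 13), (25, 5, 36, 23, 37, 23, 31), (25, 5, 36, 23, 37, 24, 36), (25, 5, 36, 23, 37, 4, 13), (35, 36, 26, 1, 21, 11, 38), (35, 36, 26, 1, 21, 24, 8), (35, 36, 26, 1, 21, 39, 16), (35, 36, 26, 1, 9, 11, 38), (35, 36, 26, 1, 9, 24, 8), (35, 36, 26, 1, 9, 39, 16), (35, 39, 8, 6, 21, 11, 38), (35, 39, 8, 6, 21, 24, 8), (35, 39, 8, 6, 21, 39, 16), (35, 39, 8, 6, 9, 11, 38), (35, 39, 8, 6, 9, 24, 8), (35, 39, 8, 6, 9, 39, 16)}
Apply σ_{F > 13}; surviving tuples: {(25, 22, 7, 19, 2, 23, 31), (25, 22, 7, 19, 2, 24, 36), (25, 22, 7, 19, 27, 23, 31), (25, 22, 7, 19, 27, 24, 36), (25, 22, 7, 19, 35, 23, 31), (25, 22, 7, 19, 35, 24, 36), (25, 22, 7, 19, 37, 23, 31), (25, 22, 7, 19, 37, 24, 36), (25, 5, 36, 23, 2, 23, 31), (25, 5, 36, 23, 2, 24, 36), (25, 5, 36, 23, 27, 23, 31), (25, 5, 36, 23, 27, 24, 36), (25, 5, 36, 23, 35, 23, 31), (25, 5, 36, 23, 35, 24, 36), (25, 5, 36, 23, 37, 23, 31), (25, 5, 36, 23, 37, 24, 36), (35, 36, 26, 1, 21, 11, 38), (35, 36, 26, 1, 21, 39, 16), (35, 36, 26, 1, 9, 11, 38), (35, 36, 26, 1, 9, 39, 16), (35, 39, 8, 6, 21, 11, 38), (35, 39, 8, 6, 21, 39, 16), (35, 39, 8, 6, 9, 11, 38), (35, 39, 8, 6, 9, 39, 16)}
π[C, G, B]: project onto (C, G, B) (16 duplicate(s) eliminated) → {(22, 23, 7), (22, 24, 7), (36, 11, 26), (36, 39, 26), (39, 11, 8), (39, 39, 8), (5, 23, 36), (5, 24, 36)}

{(22, 23, 7), (22, 24, 7), (36, 11, 26), (36, 39, 26), (39, 11, 8), (39, 39, 8), (5, 23, 36), (5, 24, 36)}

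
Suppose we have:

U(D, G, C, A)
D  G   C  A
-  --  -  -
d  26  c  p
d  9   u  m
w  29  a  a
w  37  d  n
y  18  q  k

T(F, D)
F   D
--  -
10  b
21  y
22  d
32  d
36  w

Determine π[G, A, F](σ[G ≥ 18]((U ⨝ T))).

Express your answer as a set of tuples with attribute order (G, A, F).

{(18, k, 21), (26, p, 22), (26, p, 32), (29, a, 36), (37, n, 36)}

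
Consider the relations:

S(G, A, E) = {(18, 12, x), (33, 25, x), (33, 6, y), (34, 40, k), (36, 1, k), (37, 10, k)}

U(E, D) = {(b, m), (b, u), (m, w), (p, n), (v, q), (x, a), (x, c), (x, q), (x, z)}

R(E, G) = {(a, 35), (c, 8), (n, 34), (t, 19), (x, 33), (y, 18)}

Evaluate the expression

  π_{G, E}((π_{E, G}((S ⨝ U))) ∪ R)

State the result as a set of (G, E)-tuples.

{(18, x), (18, y), (19, t), (33, x), (34, n), (35, a), (8, c)}

S ⋈ U (natural join on E): {(18, 12, x, a), (18, 12, x, c), (18, 12, x, q), (18, 12, x, z), (33, 25, x, a), (33, 25, x, c), (33, 25, x, q), (33, 25, x, z)}
Keep only column(s) E, G (6 duplicate(s) eliminated): {(x, 18), (x, 33)}
Union: {(x, 18), (x, 33)} with {(a, 35), (c, 8), (n, 34), (t, 19), (x, 33), (y, 18)} → {(a, 35), (c, 8), (n, 34), (t, 19), (x, 18), (x, 33), (y, 18)}
Keep only column(s) G, E: {(18, x), (18, y), (19, t), (33, x), (34, n), (35, a), (8, c)}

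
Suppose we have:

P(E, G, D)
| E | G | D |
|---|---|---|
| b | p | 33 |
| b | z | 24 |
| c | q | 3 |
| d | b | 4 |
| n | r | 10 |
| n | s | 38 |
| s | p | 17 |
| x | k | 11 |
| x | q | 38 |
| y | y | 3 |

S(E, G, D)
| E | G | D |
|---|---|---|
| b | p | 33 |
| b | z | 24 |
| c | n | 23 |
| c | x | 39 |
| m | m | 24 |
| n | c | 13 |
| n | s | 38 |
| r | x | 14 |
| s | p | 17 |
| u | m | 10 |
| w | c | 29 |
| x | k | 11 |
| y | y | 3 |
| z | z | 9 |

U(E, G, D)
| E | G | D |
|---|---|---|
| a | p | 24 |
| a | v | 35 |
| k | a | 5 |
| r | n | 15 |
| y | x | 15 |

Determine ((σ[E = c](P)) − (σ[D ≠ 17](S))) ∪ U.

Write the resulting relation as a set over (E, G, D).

Filtering on E = c leaves {(c, q, 3)}.
Filtering on D ≠ 17 leaves {(b, p, 33), (b, z, 24), (c, n, 23), (c, x, 39), (m, m, 24), (n, c, 13), (n, s, 38), (r, x, 14), (u, m, 10), (w, c, 29), (x, k, 11), (y, y, 3), (z, z, 9)}.
Taking the difference: {(c, q, 3)}
Taking the union: {(a, p, 24), (a, v, 35), (c, q, 3), (k, a, 5), (r, n, 15), (y, x, 15)}

{(a, p, 24), (a, v, 35), (c, q, 3), (k, a, 5), (r, n, 15), (y, x, 15)}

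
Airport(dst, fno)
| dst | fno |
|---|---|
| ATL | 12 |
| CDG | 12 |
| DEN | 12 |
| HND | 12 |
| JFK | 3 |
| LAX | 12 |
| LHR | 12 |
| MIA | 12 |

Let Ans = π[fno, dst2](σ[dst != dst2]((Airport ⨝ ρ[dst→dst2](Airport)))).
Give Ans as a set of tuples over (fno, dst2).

{(12, ATL), (12, CDG), (12, DEN), (12, HND), (12, LAX), (12, LHR), (12, MIA)}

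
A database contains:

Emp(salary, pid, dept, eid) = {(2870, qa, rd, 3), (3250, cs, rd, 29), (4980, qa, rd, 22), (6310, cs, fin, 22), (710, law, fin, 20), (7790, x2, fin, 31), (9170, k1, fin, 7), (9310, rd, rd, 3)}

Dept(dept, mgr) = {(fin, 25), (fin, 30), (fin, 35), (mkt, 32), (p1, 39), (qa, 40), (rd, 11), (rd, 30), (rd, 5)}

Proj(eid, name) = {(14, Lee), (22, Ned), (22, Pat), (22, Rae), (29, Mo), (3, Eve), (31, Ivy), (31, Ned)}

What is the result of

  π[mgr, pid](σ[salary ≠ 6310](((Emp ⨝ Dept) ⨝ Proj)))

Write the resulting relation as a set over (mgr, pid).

Joining Emp and Dept on dept yields {(2870, qa, rd, 3, 11), (2870, qa, rd, 3, 30), (2870, qa, rd, 3, 5), (3250, cs, rd, 29, 11), (3250, cs, rd, 29, 30), (3250, cs, rd, 29, 5), (4980, qa, rd, 22, 11), (4980, qa, rd, 22, 30), (4980, qa, rd, 22, 5), (6310, cs, fin, 22, 25), (6310, cs, fin, 22, 30), (6310, cs, fin, 22, 35), (710, law, fin, 20, 25), (710, law, fin, 20, 30), (710, law, fin, 20, 35), (7790, x2, fin, 31, 25), (7790, x2, fin, 31, 30), (7790, x2, fin, 31, 35), (9170, k1, fin, 7, 25), (9170, k1, fin, 7, 30), (9170, k1, fin, 7, 35), (9310, rd, rd, 3, 11), (9310, rd, rd, 3, 30), (9310, rd, rd, 3, 5)}.
Joining (Emp ⨝ Dept) and Proj on eid yields {(2870, qa, rd, 3, 11, Eve), (2870, qa, rd, 3, 30, Eve), (2870, qa, rd, 3, 5, Eve), (3250, cs, rd, 29, 11, Mo), (3250, cs, rd, 29, 30, Mo), (3250, cs, rd, 29, 5, Mo), (4980, qa, rd, 22, 11, Ned), (4980, qa, rd, 22, 11, Pat), (4980, qa, rd, 22, 11, Rae), (4980, qa, rd, 22, 30, Ned), (4980, qa, rd, 22, 30, Pat), (4980, qa, rd, 22, 30, Rae), (4980, qa, rd, 22, 5, Ned), (4980, qa, rd, 22, 5, Pat), (4980, qa, rd, 22, 5, Rae), (6310, cs, fin, 22, 25, Ned), (6310, cs, fin, 22, 25, Pat), (6310, cs, fin, 22, 25, Rae), (6310, cs, fin, 22, 30, Ned), (6310, cs, fin, 22, 30, Pat), (6310, cs, fin, 22, 30, Rae), (6310, cs, fin, 22, 35, Ned), (6310, cs, fin, 22, 35, Pat), (6310, cs, fin, 22, 35, Rae), (7790, x2, fin, 31, 25, Ivy), (7790, x2, fin, 31, 25, Ned), (7790, x2, fin, 31, 30, Ivy), (7790, x2, fin, 31, 30, Ned), (7790, x2, fin, 31, 35, Ivy), (7790, x2, fin, 31, 35, Ned), (9310, rd, rd, 3, 11, Eve), (9310, rd, rd, 3, 30, Eve), (9310, rd, rd, 3, 5, Eve)}.
Selection salary ≠ 6310: {(2870, qa, rd, 3, 11, Eve), (2870, qa, rd, 3, 30, Eve), (2870, qa, rd, 3, 5, Eve), (3250, cs, rd, 29, 11, Mo), (3250, cs, rd, 29, 30, Mo), (3250, cs, rd, 29, 5, Mo), (4980, qa, rd, 22, 11, Ned), (4980, qa, rd, 22, 11, Pat), (4980, qa, rd, 22, 11, Rae), (4980, qa, rd, 22, 30, Ned), (4980, qa, rd, 22, 30, Pat), (4980, qa, rd, 22, 30, Rae), (4980, qa, rd, 22, 5, Ned), (4980, qa, rd, 22, 5, Pat), (4980, qa, rd, 22, 5, Rae), (7790, x2, fin, 31, 25, Ivy), (7790, x2, fin, 31, 25, Ned), (7790, x2, fin, 31, 30, Ivy), (7790, x2, fin, 31, 30, Ned), (7790, x2, fin, 31, 35, Ivy), (7790, x2, fin, 31, 35, Ned), (9310, rd, rd, 3, 11, Eve), (9310, rd, rd, 3, 30, Eve), (9310, rd, rd, 3, 5, Eve)}
Keep only column(s) mgr, pid (12 duplicate(s) eliminated): {(11, cs), (11, qa), (11, rd), (25, x2), (30, cs), (30, qa), (30, rd), (30, x2), (35, x2), (5, cs), (5, qa), (5, rd)}

{(11, cs), (11, qa), (11, rd), (25, x2), (30, cs), (30, qa), (30, rd), (30, x2), (35, x2), (5, cs), (5, qa), (5, rd)}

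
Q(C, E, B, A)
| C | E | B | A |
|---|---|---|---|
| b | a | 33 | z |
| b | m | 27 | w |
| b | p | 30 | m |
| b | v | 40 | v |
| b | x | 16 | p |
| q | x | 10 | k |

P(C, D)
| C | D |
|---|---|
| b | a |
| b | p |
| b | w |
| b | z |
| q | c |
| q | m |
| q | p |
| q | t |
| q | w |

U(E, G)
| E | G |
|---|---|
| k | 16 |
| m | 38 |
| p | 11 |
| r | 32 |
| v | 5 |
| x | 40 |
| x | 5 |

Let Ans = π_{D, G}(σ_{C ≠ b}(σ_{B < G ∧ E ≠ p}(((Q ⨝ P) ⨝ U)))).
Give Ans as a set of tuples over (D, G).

{(c, 40), (m, 40), (p, 40), (t, 40), (w, 40)}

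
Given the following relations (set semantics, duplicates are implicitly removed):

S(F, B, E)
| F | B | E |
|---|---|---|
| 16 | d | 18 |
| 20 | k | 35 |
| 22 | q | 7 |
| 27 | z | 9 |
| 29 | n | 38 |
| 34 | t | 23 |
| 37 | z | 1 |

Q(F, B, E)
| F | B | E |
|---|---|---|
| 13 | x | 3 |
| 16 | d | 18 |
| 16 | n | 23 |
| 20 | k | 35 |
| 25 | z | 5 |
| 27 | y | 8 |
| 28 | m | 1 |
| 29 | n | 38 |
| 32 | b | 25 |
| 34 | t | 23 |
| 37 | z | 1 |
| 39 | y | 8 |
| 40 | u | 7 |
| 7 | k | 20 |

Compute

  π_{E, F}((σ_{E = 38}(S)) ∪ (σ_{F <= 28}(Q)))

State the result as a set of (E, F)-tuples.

{(1, 28), (18, 16), (20, 7), (23, 16), (3, 13), (35, 20), (38, 29), (5, 25), (8, 27)}

Apply σ_{E = 38}; surviving tuples: {(29, n, 38)}
Apply σ_{F <= 28}; surviving tuples: {(13, x, 3), (16, d, 18), (16, n, 23), (20, k, 35), (25, z, 5), (27, y, 8), (28, m, 1), (7, k, 20)}
Union: {(29, n, 38)} with {(13, x, 3), (16, d, 18), (16, n, 23), (20, k, 35), (25, z, 5), (27, y, 8), (28, m, 1), (7, k, 20)} → {(13, x, 3), (16, d, 18), (16, n, 23), (20, k, 35), (25, z, 5), (27, y, 8), (28, m, 1), (29, n, 38), (7, k, 20)}
π_{E, F} gives {(1, 28), (18, 16), (20, 7), (23, 16), (3, 13), (35, 20), (38, 29), (5, 25), (8, 27)}.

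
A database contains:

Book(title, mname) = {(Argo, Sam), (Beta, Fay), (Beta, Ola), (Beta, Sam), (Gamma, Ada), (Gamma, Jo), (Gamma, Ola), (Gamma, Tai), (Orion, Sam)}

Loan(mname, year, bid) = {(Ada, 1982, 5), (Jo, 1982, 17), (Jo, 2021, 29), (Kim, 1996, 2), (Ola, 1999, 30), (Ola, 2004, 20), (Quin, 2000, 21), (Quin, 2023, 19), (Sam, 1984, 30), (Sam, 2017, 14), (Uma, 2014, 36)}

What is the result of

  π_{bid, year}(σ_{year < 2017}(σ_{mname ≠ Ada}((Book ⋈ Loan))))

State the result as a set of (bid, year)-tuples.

{(17, 1982), (20, 2004), (30, 1984), (30, 1999)}

Joining Book and Loan on mname yields {(Argo, Sam, 1984, 30), (Argo, Sam, 2017, 14), (Beta, Ola, 1999, 30), (Beta, Ola, 2004, 20), (Beta, Sam, 1984, 30), (Beta, Sam, 2017, 14), (Gamma, Ada, 1982, 5), (Gamma, Jo, 1982, 17), (Gamma, Jo, 2021, 29), (Gamma, Ola, 1999, 30), (Gamma, Ola, 2004, 20), (Orion, Sam, 1984, 30), (Orion, Sam, 2017, 14)}.
Selection mname ≠ Ada: {(Argo, Sam, 1984, 30), (Argo, Sam, 2017, 14), (Beta, Ola, 1999, 30), (Beta, Ola, 2004, 20), (Beta, Sam, 1984, 30), (Beta, Sam, 2017, 14), (Gamma, Jo, 1982, 17), (Gamma, Jo, 2021, 29), (Gamma, Ola, 1999, 30), (Gamma, Ola, 2004, 20), (Orion, Sam, 1984, 30), (Orion, Sam, 2017, 14)}
Selection year < 2017: {(Argo, Sam, 1984, 30), (Beta, Ola, 1999, 30), (Beta, Ola, 2004, 20), (Beta, Sam, 1984, 30), (Gamma, Jo, 1982, 17), (Gamma, Ola, 1999, 30), (Gamma, Ola, 2004, 20), (Orion, Sam, 1984, 30)}
π[bid, year]: project onto (bid, year) (4 duplicate(s) eliminated) → {(17, 1982), (20, 2004), (30, 1984), (30, 1999)}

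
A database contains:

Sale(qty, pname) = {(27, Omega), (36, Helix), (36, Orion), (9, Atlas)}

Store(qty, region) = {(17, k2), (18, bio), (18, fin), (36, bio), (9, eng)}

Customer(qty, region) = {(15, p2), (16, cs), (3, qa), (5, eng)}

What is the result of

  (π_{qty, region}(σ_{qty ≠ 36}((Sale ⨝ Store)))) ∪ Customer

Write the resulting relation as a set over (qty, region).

{(15, p2), (16, cs), (3, qa), (5, eng), (9, eng)}

Natural join on qty: {(36, Helix, bio), (36, Orion, bio), (9, Atlas, eng)}
σ[qty ≠ 36]: keep tuples satisfying qty ≠ 36 → {(9, Atlas, eng)}
Projecting to qty, region: {(9, eng)}
Taking the union: {(15, p2), (16, cs), (3, qa), (5, eng), (9, eng)}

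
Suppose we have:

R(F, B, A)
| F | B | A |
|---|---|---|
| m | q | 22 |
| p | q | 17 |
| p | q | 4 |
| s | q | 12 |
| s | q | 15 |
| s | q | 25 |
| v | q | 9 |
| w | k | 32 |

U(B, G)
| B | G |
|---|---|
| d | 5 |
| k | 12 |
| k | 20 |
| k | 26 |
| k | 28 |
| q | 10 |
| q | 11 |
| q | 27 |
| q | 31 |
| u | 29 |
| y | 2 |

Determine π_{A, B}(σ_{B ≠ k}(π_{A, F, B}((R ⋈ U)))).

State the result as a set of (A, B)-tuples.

{(12, q), (15, q), (17, q), (22, q), (25, q), (4, q), (9, q)}

R ⋈ U (natural join on B): {(m, q, 22, 10), (m, q, 22, 11), (m, q, 22, 27), (m, q, 22, 31), (p, q, 17, 10), (p, q, 17, 11), (p, q, 17, 27), (p, q, 17, 31), (p, q, 4, 10), (p, q, 4, 11), (p, q, 4, 27), (p, q, 4, 31), (s, q, 12, 10), (s, q, 12, 11), (s, q, 12, 27), (s, q, 12, 31), (s, q, 15, 10), (s, q, 15, 11), (s, q, 15, 27), (s, q, 15, 31), (s, q, 25, 10), (s, q, 25, 11), (s, q, 25, 27), (s, q, 25, 31), (v, q, 9, 10), (v, q, 9, 11), (v, q, 9, 27), (v, q, 9, 31), (w, k, 32, 12), (w, k, 32, 20), (w, k, 32, 26), (w, k, 32, 28)}
Keep only column(s) A, F, B (24 duplicate(s) eliminated): {(12, s, q), (15, s, q), (17, p, q), (22, m, q), (25, s, q), (32, w, k), (4, p, q), (9, v, q)}
Apply σ_{B ≠ k}; surviving tuples: {(12, s, q), (15, s, q), (17, p, q), (22, m, q), (25, s, q), (4, p, q), (9, v, q)}
Keep only column(s) A, B: {(12, q), (15, q), (17, q), (22, q), (25, q), (4, q), (9, q)}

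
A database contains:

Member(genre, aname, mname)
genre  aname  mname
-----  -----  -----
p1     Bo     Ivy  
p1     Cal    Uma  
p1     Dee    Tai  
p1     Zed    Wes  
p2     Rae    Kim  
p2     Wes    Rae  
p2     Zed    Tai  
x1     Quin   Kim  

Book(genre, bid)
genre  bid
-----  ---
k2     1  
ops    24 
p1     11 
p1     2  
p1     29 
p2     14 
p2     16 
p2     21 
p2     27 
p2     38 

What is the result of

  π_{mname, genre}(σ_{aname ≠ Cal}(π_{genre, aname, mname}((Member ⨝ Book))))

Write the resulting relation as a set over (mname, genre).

Member ⋈ Book (natural join on genre): {(p1, Bo, Ivy, 11), (p1, Bo, Ivy, 2), (p1, Bo, Ivy, 29), (p1, Cal, Uma, 11), (p1, Cal, Uma, 2), (p1, Cal, Uma, 29), (p1, Dee, Tai, 11), (p1, Dee, Tai, 2), (p1, Dee, Tai, 29), (p1, Zed, Wes, 11), (p1, Zed, Wes, 2), (p1, Zed, Wes, 29), (p2, Rae, Kim, 14), (p2, Rae, Kim, 16), (p2, Rae, Kim, 21), (p2, Rae, Kim, 27), (p2, Rae, Kim, 38), (p2, Wes, Rae, 14), (p2, Wes, Rae, 16), (p2, Wes, Rae, 21), (p2, Wes, Rae, 27), (p2, Wes, Rae, 38), (p2, Zed, Tai, 14), (p2, Zed, Tai, 16), (p2, Zed, Tai, 21), (p2, Zed, Tai, 27), (p2, Zed, Tai, 38)}
π[genre, aname, mname]: project onto (genre, aname, mname) (20 duplicate(s) eliminated) → {(p1, Bo, Ivy), (p1, Cal, Uma), (p1, Dee, Tai), (p1, Zed, Wes), (p2, Rae, Kim), (p2, Wes, Rae), (p2, Zed, Tai)}
σ[aname ≠ Cal]: keep tuples satisfying aname ≠ Cal → {(p1, Bo, Ivy), (p1, Dee, Tai), (p1, Zed, Wes), (p2, Rae, Kim), (p2, Wes, Rae), (p2, Zed, Tai)}
π[mname, genre]: project onto (mname, genre) → {(Ivy, p1), (Kim, p2), (Rae, p2), (Tai, p1), (Tai, p2), (Wes, p1)}

{(Ivy, p1), (Kim, p2), (Rae, p2), (Tai, p1), (Tai, p2), (Wes, p1)}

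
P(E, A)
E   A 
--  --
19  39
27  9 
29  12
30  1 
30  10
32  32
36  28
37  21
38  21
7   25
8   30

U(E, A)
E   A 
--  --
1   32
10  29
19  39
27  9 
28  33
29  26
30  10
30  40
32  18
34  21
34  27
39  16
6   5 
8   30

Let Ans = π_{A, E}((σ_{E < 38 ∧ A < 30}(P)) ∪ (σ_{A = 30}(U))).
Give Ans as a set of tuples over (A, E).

{(1, 30), (10, 30), (12, 29), (21, 37), (25, 7), (28, 36), (30, 8), (9, 27)}

Selection E < 38 ∧ A < 30: {(27, 9), (29, 12), (30, 1), (30, 10), (36, 28), (37, 21), (7, 25)}
Selection A = 30: {(8, 30)}
Taking the union: {(27, 9), (29, 12), (30, 1), (30, 10), (36, 28), (37, 21), (7, 25), (8, 30)}
Projecting to A, E: {(1, 30), (10, 30), (12, 29), (21, 37), (25, 7), (28, 36), (30, 8), (9, 27)}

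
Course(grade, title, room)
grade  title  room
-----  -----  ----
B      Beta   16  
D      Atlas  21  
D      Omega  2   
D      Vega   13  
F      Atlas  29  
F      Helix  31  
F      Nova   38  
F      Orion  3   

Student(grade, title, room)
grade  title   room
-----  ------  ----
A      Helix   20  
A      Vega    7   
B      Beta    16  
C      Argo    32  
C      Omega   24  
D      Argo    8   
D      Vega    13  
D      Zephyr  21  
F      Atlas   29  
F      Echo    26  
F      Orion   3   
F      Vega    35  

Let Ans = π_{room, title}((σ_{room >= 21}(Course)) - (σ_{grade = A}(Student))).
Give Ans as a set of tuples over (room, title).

Selection room >= 21: {(D, Atlas, 21), (F, Atlas, 29), (F, Helix, 31), (F, Nova, 38)}
Selection grade = A: {(A, Helix, 20), (A, Vega, 7)}
Set difference of the two operands is {(D, Atlas, 21), (F, Atlas, 29), (F, Helix, 31), (F, Nova, 38)}.
Projecting to room, title: {(21, Atlas), (29, Atlas), (31, Helix), (38, Nova)}

{(21, Atlas), (29, Atlas), (31, Helix), (38, Nova)}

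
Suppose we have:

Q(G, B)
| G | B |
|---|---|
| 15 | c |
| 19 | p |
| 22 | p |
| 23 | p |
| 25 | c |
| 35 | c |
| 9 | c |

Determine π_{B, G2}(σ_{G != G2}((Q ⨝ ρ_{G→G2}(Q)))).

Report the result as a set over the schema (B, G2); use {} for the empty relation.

ρ[G→G2]: schema becomes (G2, B); tuples unchanged.
Joining Q and ρ_{G→G2}(Q) on B yields {(15, c, 15), (15, c, 25), (15, c, 35), (15, c, 9), (19, p, 19), (19, p, 22), (19, p, 23), (22, p, 19), (22, p, 22), (22, p, 23), (23, p, 19), (23, p, 22), (23, p, 23), (25, c, 15), (25, c, 25), (25, c, 35), (25, c, 9), (35, c, 15), (35, c, 25), (35, c, 35), (35, c, 9), (9, c, 15), (9, c, 25), (9, c, 35), (9, c, 9)}.
Filtering on G != G2 leaves {(15, c, 25), (15, c, 35), (15, c, 9), (19, p, 22), (19, p, 23), (22, p, 19), (22, p, 23), (23, p, 19), (23, p, 22), (25, c, 15), (25, c, 35), (25, c, 9), (35, c, 15), (35, c, 25), (35, c, 9), (9, c, 15), (9, c, 25), (9, c, 35)}.
Keep only column(s) B, G2 (11 duplicate(s) eliminated): {(c, 15), (c, 25), (c, 35), (c, 9), (p, 19), (p, 22), (p, 23)}

{(c, 15), (c, 25), (c, 35), (c, 9), (p, 19), (p, 22), (p, 23)}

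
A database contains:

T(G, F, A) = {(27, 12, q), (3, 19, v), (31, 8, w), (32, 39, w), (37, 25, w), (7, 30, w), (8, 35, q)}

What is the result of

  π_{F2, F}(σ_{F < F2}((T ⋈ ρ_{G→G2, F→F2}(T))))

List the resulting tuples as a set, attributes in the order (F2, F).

{(25, 8), (30, 25), (30, 8), (35, 12), (39, 25), (39, 30), (39, 8)}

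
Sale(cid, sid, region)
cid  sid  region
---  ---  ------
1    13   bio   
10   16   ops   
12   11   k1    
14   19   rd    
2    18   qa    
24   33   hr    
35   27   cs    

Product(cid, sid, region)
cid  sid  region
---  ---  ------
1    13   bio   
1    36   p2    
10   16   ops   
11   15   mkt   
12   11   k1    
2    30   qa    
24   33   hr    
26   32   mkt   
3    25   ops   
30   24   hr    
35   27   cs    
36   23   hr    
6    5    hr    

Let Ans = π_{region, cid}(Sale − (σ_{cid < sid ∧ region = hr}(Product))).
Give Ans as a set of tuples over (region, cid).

Apply σ_{cid < sid ∧ region = hr}; surviving tuples: {(24, 33, hr)}
Set difference of the two operands is {(1, 13, bio), (10, 16, ops), (12, 11, k1), (14, 19, rd), (2, 18, qa), (35, 27, cs)}.
Projecting to region, cid: {(bio, 1), (cs, 35), (k1, 12), (ops, 10), (qa, 2), (rd, 14)}

{(bio, 1), (cs, 35), (k1, 12), (ops, 10), (qa, 2), (rd, 14)}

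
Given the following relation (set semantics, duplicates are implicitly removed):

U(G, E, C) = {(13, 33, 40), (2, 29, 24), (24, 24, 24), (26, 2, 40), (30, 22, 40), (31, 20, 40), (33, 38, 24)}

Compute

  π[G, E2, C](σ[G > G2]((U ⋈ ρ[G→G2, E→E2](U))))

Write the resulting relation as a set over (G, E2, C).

ρ[G→G2, E→E2]: schema becomes (G2, E2, C); tuples unchanged.
Natural join on C: {(13, 33, 40, 13, 33), (13, 33, 40, 26, 2), (13, 33, 40, 30, 22), (13, 33, 40, 31, 20), (2, 29, 24, 2, 29), (2, 29, 24, 24, 24), (2, 29, 24, 33, 38), (24, 24, 24, 2, 29), (24, 24, 24, 24, 24), (24, 24, 24, 33, 38), (26, 2, 40, 13, 33), (26, 2, 40, 26, 2), (26, 2, 40, 30, 22), (26, 2, 40, 31, 20), (30, 22, 40, 13, 33), (30, 22, 40, 26, 2), (30, 22, 40, 30, 22), (30, 22, 40, 31, 20), (31, 20, 40, 13, 33), (31, 20, 40, 26, 2), (31, 20, 40, 30, 22), (31, 20, 40, 31, 20), (33, 38, 24, 2, 29), (33, 38, 24, 24, 24), (33, 38, 24, 33, 38)}
Apply σ_{G > G2}; surviving tuples: {(24, 24, 24, 2, 29), (26, 2, 40, 13, 33), (30, 22, 40, 13, 33), (30, 22, 40, 26, 2), (31, 20, 40, 13, 33), (31, 20, 40, 26, 2), (31, 20, 40, 30, 22), (33, 38, 24, 2, 29), (33, 38, 24, 24, 24)}
π[G, E2, C]: project onto (G, E2, C) → {(24, 29, 24), (26, 33, 40), (30, 2, 40), (30, 33, 40), (31, 2, 40), (31, 22, 40), (31, 33, 40), (33, 24, 24), (33, 29, 24)}

{(24, 29, 24), (26, 33, 40), (30, 2, 40), (30, 33, 40), (31, 2, 40), (31, 22, 40), (31, 33, 40), (33, 24, 24), (33, 29, 24)}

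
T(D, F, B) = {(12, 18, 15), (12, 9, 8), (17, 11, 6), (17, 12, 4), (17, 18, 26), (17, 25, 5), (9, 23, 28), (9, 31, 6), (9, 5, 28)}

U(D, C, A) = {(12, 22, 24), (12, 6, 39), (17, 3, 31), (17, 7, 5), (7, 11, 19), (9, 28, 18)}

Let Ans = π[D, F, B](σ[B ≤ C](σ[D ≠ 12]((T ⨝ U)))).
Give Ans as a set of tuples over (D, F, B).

Joining T and U on D yields {(12, 18, 15, 22, 24), (12, 18, 15, 6, 39), (12, 9, 8, 22, 24), (12, 9, 8, 6, 39), (17, 11, 6, 3, 31), (17, 11, 6, 7, 5), (17, 12, 4, 3, 31), (17, 12, 4, 7, 5), (17, 18, 26, 3, 31), (17, 18, 26, 7, 5), (17, 25, 5, 3, 31), (17, 25, 5, 7, 5), (9, 23, 28, 28, 18), (9, 31, 6, 28, 18), (9, 5, 28, 28, 18)}.
Selection D ≠ 12: {(17, 11, 6, 3, 31), (17, 11, 6, 7, 5), (17, 12, 4, 3, 31), (17, 12, 4, 7, 5), (17, 18, 26, 3, 31), (17, 18, 26, 7, 5), (17, 25, 5, 3, 31), (17, 25, 5, 7, 5), (9, 23, 28, 28, 18), (9, 31, 6, 28, 18), (9, 5, 28, 28, 18)}
Selection B ≤ C: {(17, 11, 6, 7, 5), (17, 12, 4, 7, 5), (17, 25, 5, 7, 5), (9, 23, 28, 28, 18), (9, 31, 6, 28, 18), (9, 5, 28, 28, 18)}
Projecting to D, F, B: {(17, 11, 6), (17, 12, 4), (17, 25, 5), (9, 23, 28), (9, 31, 6), (9, 5, 28)}

{(17, 11, 6), (17, 12, 4), (17, 25, 5), (9, 23, 28), (9, 31, 6), (9, 5, 28)}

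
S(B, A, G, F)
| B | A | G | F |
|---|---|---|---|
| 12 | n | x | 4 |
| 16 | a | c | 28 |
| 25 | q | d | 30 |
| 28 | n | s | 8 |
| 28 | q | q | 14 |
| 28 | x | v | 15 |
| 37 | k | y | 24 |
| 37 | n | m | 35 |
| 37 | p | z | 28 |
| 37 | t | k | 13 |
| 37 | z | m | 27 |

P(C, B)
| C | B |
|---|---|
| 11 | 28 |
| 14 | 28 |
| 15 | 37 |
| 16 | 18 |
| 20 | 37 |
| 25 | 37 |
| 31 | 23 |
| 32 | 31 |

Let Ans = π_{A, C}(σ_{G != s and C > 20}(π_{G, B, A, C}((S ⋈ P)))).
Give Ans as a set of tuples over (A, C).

{(k, 25), (n, 25), (p, 25), (t, 25), (z, 25)}

Joining S and P on B yields {(28, n, s, 8, 11), (28, n, s, 8, 14), (28, q, q, 14, 11), (28, q, q, 14, 14), (28, x, v, 15, 11), (28, x, v, 15, 14), (37, k, y, 24, 15), (37, k, y, 24, 20), (37, k, y, 24, 25), (37, n, m, 35, 15), (37, n, m, 35, 20), (37, n, m, 35, 25), (37, p, z, 28, 15), (37, p, z, 28, 20), (37, p, z, 28, 25), (37, t, k, 13, 15), (37, t, k, 13, 20), (37, t, k, 13, 25), (37, z, m, 27, 15), (37, z, m, 27, 20), (37, z, m, 27, 25)}.
π[G, B, A, C]: project onto (G, B, A, C) → {(k, 37, t, 15), (k, 37, t, 20), (k, 37, t, 25), (m, 37, n, 15), (m, 37, n, 20), (m, 37, n, 25), (m, 37, z, 15), (m, 37, z, 20), (m, 37, z, 25), (q, 28, q, 11), (q, 28, q, 14), (s, 28, n, 11), (s, 28, n, 14), (v, 28, x, 11), (v, 28, x, 14), (y, 37, k, 15), (y, 37, k, 20), (y, 37, k, 25), (z, 37, p, 15), (z, 37, p, 20), (z, 37, p, 25)}
Filtering on G != s and C > 20 leaves {(k, 37, t, 25), (m, 37, n, 25), (m, 37, z, 25), (y, 37, k, 25), (z, 37, p, 25)}.
π[A, C]: project onto (A, C) → {(k, 25), (n, 25), (p, 25), (t, 25), (z, 25)}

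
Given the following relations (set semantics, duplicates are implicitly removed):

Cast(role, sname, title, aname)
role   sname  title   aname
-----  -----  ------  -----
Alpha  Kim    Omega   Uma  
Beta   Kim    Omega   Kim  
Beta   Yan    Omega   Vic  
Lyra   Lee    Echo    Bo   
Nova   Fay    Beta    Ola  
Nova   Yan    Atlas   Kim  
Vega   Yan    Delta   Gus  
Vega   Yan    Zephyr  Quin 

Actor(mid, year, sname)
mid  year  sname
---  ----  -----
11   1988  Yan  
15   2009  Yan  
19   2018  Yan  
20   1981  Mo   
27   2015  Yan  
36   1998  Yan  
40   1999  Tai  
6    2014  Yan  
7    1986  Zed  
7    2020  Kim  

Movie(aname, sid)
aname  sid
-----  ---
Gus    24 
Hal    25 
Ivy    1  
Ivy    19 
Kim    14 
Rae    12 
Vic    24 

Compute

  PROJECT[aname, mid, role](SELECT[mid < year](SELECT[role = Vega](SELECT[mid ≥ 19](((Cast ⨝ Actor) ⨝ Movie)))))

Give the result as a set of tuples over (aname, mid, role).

Joining Cast and Actor on sname yields {(Alpha, Kim, Omega, Uma, 7, 2020), (Beta, Kim, Omega, Kim, 7, 2020), (Beta, Yan, Omega, Vic, 11, 1988), (Beta, Yan, Omega, Vic, 15, 2009), (Beta, Yan, Omega, Vic, 19, 2018), (Beta, Yan, Omega, Vic, 27, 2015), (Beta, Yan, Omega, Vic, 36, 1998), (Beta, Yan, Omega, Vic, 6, 2014), (Nova, Yan, Atlas, Kim, 11, 1988), (Nova, Yan, Atlas, Kim, 15, 2009), (Nova, Yan, Atlas, Kim, 19, 2018), (Nova, Yan, Atlas, Kim, 27, 2015), (Nova, Yan, Atlas, Kim, 36, 1998), (Nova, Yan, Atlas, Kim, 6, 2014), (Vega, Yan, Delta, Gus, 11, 1988), (Vega, Yan, Delta, Gus, 15, 2009), (Vega, Yan, Delta, Gus, 19, 2018), (Vega, Yan, Delta, Gus, 27, 2015), (Vega, Yan, Delta, Gus, 36, 1998), (Vega, Yan, Delta, Gus, 6, 2014), (Vega, Yan, Zephyr, Quin, 11, 1988), (Vega, Yan, Zephyr, Quin, 15, 2009), (Vega, Yan, Zephyr, Quin, 19, 2018), (Vega, Yan, Zephyr, Quin, 27, 2015), (Vega, Yan, Zephyr, Quin, 36, 1998), (Vega, Yan, Zephyr, Quin, 6, 2014)}.
Joining (Cast ⨝ Actor) and Movie on aname yields {(Beta, Kim, Omega, Kim, 7, 2020, 14), (Beta, Yan, Omega, Vic, 11, 1988, 24), (Beta, Yan, Omega, Vic, 15, 2009, 24), (Beta, Yan, Omega, Vic, 19, 2018, 24), (Beta, Yan, Omega, Vic, 27, 2015, 24), (Beta, Yan, Omega, Vic, 36, 1998, 24), (Beta, Yan, Omega, Vic, 6, 2014, 24), (Nova, Yan, Atlas, Kim, 11, 1988, 14), (Nova, Yan, Atlas, Kim, 15, 2009, 14), (Nova, Yan, Atlas, Kim, 19, 2018, 14), (Nova, Yan, Atlas, Kim, 27, 2015, 14), (Nova, Yan, Atlas, Kim, 36, 1998, 14), (Nova, Yan, Atlas, Kim, 6, 2014, 14), (Vega, Yan, Delta, Gus, 11, 1988, 24), (Vega, Yan, Delta, Gus, 15, 2009, 24), (Vega, Yan, Delta, Gus, 19, 2018, 24), (Vega, Yan, Delta, Gus, 27, 2015, 24), (Vega, Yan, Delta, Gus, 36, 1998, 24), (Vega, Yan, Delta, Gus, 6, 2014, 24)}.
σ[mid ≥ 19]: keep tuples satisfying mid ≥ 19 → {(Beta, Yan, Omega, Vic, 19, 2018, 24), (Beta, Yan, Omega, Vic, 27, 2015, 24), (Beta, Yan, Omega, Vic, 36, 1998, 24), (Nova, Yan, Atlas, Kim, 19, 2018, 14), (Nova, Yan, Atlas, Kim, 27, 2015, 14), (Nova, Yan, Atlas, Kim, 36, 1998, 14), (Vega, Yan, Delta, Gus, 19, 2018, 24), (Vega, Yan, Delta, Gus, 27, 2015, 24), (Vega, Yan, Delta, Gus, 36, 1998, 24)}
σ[role = Vega]: keep tuples satisfying role = Vega → {(Vega, Yan, Delta, Gus, 19, 2018, 24), (Vega, Yan, Delta, Gus, 27, 2015, 24), (Vega, Yan, Delta, Gus, 36, 1998, 24)}
σ[mid < year]: keep tuples satisfying mid < year → {(Vega, Yan, Delta, Gus, 19, 2018, 24), (Vega, Yan, Delta, Gus, 27, 2015, 24), (Vega, Yan, Delta, Gus, 36, 1998, 24)}
Projecting to aname, mid, role: {(Gus, 19, Vega), (Gus, 27, Vega), (Gus, 36, Vega)}

{(Gus, 19, Vega), (Gus, 27, Vega), (Gus, 36, Vega)}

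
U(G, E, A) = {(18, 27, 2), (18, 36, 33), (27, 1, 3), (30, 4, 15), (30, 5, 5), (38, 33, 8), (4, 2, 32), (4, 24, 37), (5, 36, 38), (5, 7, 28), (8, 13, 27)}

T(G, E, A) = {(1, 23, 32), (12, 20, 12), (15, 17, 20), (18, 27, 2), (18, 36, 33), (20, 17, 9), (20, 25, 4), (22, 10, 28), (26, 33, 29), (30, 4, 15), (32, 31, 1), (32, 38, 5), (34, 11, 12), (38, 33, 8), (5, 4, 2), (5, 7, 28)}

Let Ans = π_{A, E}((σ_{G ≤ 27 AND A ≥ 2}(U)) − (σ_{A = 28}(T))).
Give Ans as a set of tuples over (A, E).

Filtering on G ≤ 27 AND A ≥ 2 leaves {(18, 27, 2), (18, 36, 33), (27, 1, 3), (4, 2, 32), (4, 24, 37), (5, 36, 38), (5, 7, 28), (8, 13, 27)}.
Filtering on A = 28 leaves {(22, 10, 28), (5, 7, 28)}.
Taking the difference: {(18, 27, 2), (18, 36, 33), (27, 1, 3), (4, 2, 32), (4, 24, 37), (5, 36, 38), (8, 13, 27)}
π[A, E]: project onto (A, E) → {(2, 27), (27, 13), (3, 1), (32, 2), (33, 36), (37, 24), (38, 36)}

{(2, 27), (27, 13), (3, 1), (32, 2), (33, 36), (37, 24), (38, 36)}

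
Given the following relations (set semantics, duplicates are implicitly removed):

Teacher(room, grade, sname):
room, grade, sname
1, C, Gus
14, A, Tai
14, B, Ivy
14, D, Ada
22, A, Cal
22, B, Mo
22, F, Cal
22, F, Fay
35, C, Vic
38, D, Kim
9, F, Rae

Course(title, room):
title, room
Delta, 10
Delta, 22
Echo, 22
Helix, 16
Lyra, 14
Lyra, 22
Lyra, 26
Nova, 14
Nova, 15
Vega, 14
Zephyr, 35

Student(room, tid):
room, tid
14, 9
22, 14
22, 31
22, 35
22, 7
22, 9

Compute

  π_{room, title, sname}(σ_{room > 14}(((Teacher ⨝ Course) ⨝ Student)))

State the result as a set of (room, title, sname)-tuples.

{(22, Delta, Cal), (22, Delta, Fay), (22, Delta, Mo), (22, Echo, Cal), (22, Echo, Fay), (22, Echo, Mo), (22, Lyra, Cal), (22, Lyra, Fay), (22, Lyra, Mo)}

Teacher ⋈ Course (natural join on room): {(14, A, Tai, Lyra), (14, A, Tai, Nova), (14, A, Tai, Vega), (14, B, Ivy, Lyra), (14, B, Ivy, Nova), (14, B, Ivy, Vega), (14, D, Ada, Lyra), (14, D, Ada, Nova), (14, D, Ada, Vega), (22, A, Cal, Delta), (22, A, Cal, Echo), (22, A, Cal, Lyra), (22, B, Mo, Delta), (22, B, Mo, Echo), (22, B, Mo, Lyra), (22, F, Cal, Delta), (22, F, Cal, Echo), (22, F, Cal, Lyra), (22, F, Fay, Delta), (22, F, Fay, Echo), (22, F, Fay, Lyra), (35, C, Vic, Zephyr)}
(Teacher ⨝ Course) ⋈ Student (natural join on room): {(14, A, Tai, Lyra, 9), (14, A, Tai, Nova, 9), (14, A, Tai, Vega, 9), (14, B, Ivy, Lyra, 9), (14, B, Ivy, Nova, 9), (14, B, Ivy, Vega, 9), (14, D, Ada, Lyra, 9), (14, D, Ada, Nova, 9), (14, D, Ada, Vega, 9), (22, A, Cal, Delta, 14), (22, A, Cal, Delta, 31), (22, A, Cal, Delta, 35), (22, A, Cal, Delta, 7), (22, A, Cal, Delta, 9), (22, A, Cal, Echo, 14), (22, A, Cal, Echo, 31), (22, A, Cal, Echo, 35), (22, A, Cal, Echo, 7), (22, A, Cal, Echo, 9), (22, A, Cal, Lyra, 14), (22, A, Cal, Lyra, 31), (22, A, Cal, Lyra, 35), (22, A, Cal, Lyra, 7), (22, A, Cal, Lyra, 9), (22, B, Mo, Delta, 14), (22, B, Mo, Delta, 31), (22, B, Mo, Delta, 35), (22, B, Mo, Delta, 7), (22, B, Mo, Delta, 9), (22, B, Mo, Echo, 14), (22, B, Mo, Echo, 31), (22, B, Mo, Echo, 35), (22, B, Mo, Echo, 7), (22, B, Mo, Echo, 9), (22, B, Mo, Lyra, 14), (22, B, Mo, Lyra, 31), (22, B, Mo, Lyra, 35), (22, B, Mo, Lyra, 7), (22, B, Mo, Lyra, 9), (22, F, Cal, Delta, 14), (22, F, Cal, Delta, 31), (22, F, Cal, Delta, 35), (22, F, Cal, Delta, 7), (22, F, Cal, Delta, 9), (22, F, Cal, Echo, 14), (22, F, Cal, Echo, 31), (22, F, Cal, Echo, 35), (22, F, Cal, Echo, 7), (22, F, Cal, Echo, 9), (22, F, Cal, Lyra, 14), (22, F, Cal, Lyra, 31), (22, F, Cal, Lyra, 35), (22, F, Cal, Lyra, 7), (22, F, Cal, Lyra, 9), (22, F, Fay, Delta, 14), (22, F, Fay, Delta, 31), (22, F, Fay, Delta, 35), (22, F, Fay, Delta, 7), (22, F, Fay, Delta, 9), (22, F, Fay, Echo, 14), (22, F, Fay, Echo, 31), (22, F, Fay, Echo, 35), (22, F, Fay, Echo, 7), (22, F, Fay, Echo, 9), (22, F, Fay, Lyra, 14), (22, F, Fay, Lyra, 31), (22, F, Fay, Lyra, 35), (22, F, Fay, Lyra, 7), (22, F, Fay, Lyra, 9)}
Apply σ_{room > 14}; surviving tuples: {(22, A, Cal, Delta, 14), (22, A, Cal, Delta, 31), (22, A, Cal, Delta, 35), (22, A, Cal, Delta, 7), (22, A, Cal, Delta, 9), (22, A, Cal, Echo, 14), (22, A, Cal, Echo, 31), (22, A, Cal, Echo, 35), (22, A, Cal, Echo, 7), (22, A, Cal, Echo, 9), (22, A, Cal, Lyra, 14), (22, A, Cal, Lyra, 31), (22, A, Cal, Lyra, 35), (22, A, Cal, Lyra, 7), (22, A, Cal, Lyra, 9), (22, B, Mo, Delta, 14), (22, B, Mo, Delta, 31), (22, B, Mo, Delta, 35), (22, B, Mo, Delta, 7), (22, B, Mo, Delta, 9), (22, B, Mo, Echo, 14), (22, B, Mo, Echo, 31), (22, B, Mo, Echo, 35), (22, B, Mo, Echo, 7), (22, B, Mo, Echo, 9), (22, B, Mo, Lyra, 14), (22, B, Mo, Lyra, 31), (22, B, Mo, Lyra, 35), (22, B, Mo, Lyra, 7), (22, B, Mo, Lyra, 9), (22, F, Cal, Delta, 14), (22, F, Cal, Delta, 31), (22, F, Cal, Delta, 35), (22, F, Cal, Delta, 7), (22, F, Cal, Delta, 9), (22, F, Cal, Echo, 14), (22, F, Cal, Echo, 31), (22, F, Cal, Echo, 35), (22, F, Cal, Echo, 7), (22, F, Cal, Echo, 9), (22, F, Cal, Lyra, 14), (22, F, Cal, Lyra, 31), (22, F, Cal, Lyra, 35), (22, F, Cal, Lyra, 7), (22, F, Cal, Lyra, 9), (22, F, Fay, Delta, 14), (22, F, Fay, Delta, 31), (22, F, Fay, Delta, 35), (22, F, Fay, Delta, 7), (22, F, Fay, Delta, 9), (22, F, Fay, Echo, 14), (22, F, Fay, Echo, 31), (22, F, Fay, Echo, 35), (22, F, Fay, Echo, 7), (22, F, Fay, Echo, 9), (22, F, Fay, Lyra, 14), (22, F, Fay, Lyra, 31), (22, F, Fay, Lyra, 35), (22, F, Fay, Lyra, 7), (22, F, Fay, Lyra, 9)}
Projecting to room, title, sname (51 duplicate(s) eliminated): {(22, Delta, Cal), (22, Delta, Fay), (22, Delta, Mo), (22, Echo, Cal), (22, Echo, Fay), (22, Echo, Mo), (22, Lyra, Cal), (22, Lyra, Fay), (22, Lyra, Mo)}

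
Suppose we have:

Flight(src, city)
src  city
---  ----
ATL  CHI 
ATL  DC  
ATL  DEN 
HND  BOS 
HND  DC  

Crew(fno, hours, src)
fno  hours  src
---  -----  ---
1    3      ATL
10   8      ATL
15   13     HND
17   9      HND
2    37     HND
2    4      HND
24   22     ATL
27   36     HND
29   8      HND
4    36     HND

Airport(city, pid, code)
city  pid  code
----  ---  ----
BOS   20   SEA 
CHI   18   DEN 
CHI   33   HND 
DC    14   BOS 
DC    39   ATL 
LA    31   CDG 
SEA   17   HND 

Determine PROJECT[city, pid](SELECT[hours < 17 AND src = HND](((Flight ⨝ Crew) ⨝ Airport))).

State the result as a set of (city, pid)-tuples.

{(BOS, 20), (DC, 14), (DC, 39)}

Joining Flight and Crew on src yields {(ATL, CHI, 1, 3), (ATL, CHI, 10, 8), (ATL, CHI, 24, 22), (ATL, DC, 1, 3), (ATL, DC, 10, 8), (ATL, DC, 24, 22), (ATL, DEN, 1, 3), (ATL, DEN, 10, 8), (ATL, DEN, 24, 22), (HND, BOS, 15, 13), (HND, BOS, 17, 9), (HND, BOS, 2, 37), (HND, BOS, 2, 4), (HND, BOS, 27, 36), (HND, BOS, 29, 8), (HND, BOS, 4, 36), (HND, DC, 15, 13), (HND, DC, 17, 9), (HND, DC, 2, 37), (HND, DC, 2, 4), (HND, DC, 27, 36), (HND, DC, 29, 8), (HND, DC, 4, 36)}.
Joining (Flight ⨝ Crew) and Airport on city yields {(ATL, CHI, 1, 3, 18, DEN), (ATL, CHI, 1, 3, 33, HND), (ATL, CHI, 10, 8, 18, DEN), (ATL, CHI, 10, 8, 33, HND), (ATL, CHI, 24, 22, 18, DEN), (ATL, CHI, 24, 22, 33, HND), (ATL, DC, 1, 3, 14, BOS), (ATL, DC, 1, 3, 39, ATL), (ATL, DC, 10, 8, 14, BOS), (ATL, DC, 10, 8, 39, ATL), (ATL, DC, 24, 22, 14, BOS), (ATL, DC, 24, 22, 39, ATL), (HND, BOS, 15, 13, 20, SEA), (HND, BOS, 17, 9, 20, SEA), (HND, BOS, 2, 37, 20, SEA), (HND, BOS, 2, 4, 20, SEA), (HND, BOS, 27, 36, 20, SEA), (HND, BOS, 29, 8, 20, SEA), (HND, BOS, 4, 36, 20, SEA), (HND, DC, 15, 13, 14, BOS), (HND, DC, 15, 13, 39, ATL), (HND, DC, 17, 9, 14, BOS), (HND, DC, 17, 9, 39, ATL), (HND, DC, 2, 37, 14, BOS), (HND, DC, 2, 37, 39, ATL), (HND, DC, 2, 4, 14, BOS), (HND, DC, 2, 4, 39, ATL), (HND, DC, 27, 36, 14, BOS), (HND, DC, 27, 36, 39, ATL), (HND, DC, 29, 8, 14, BOS), (HND, DC, 29, 8, 39, ATL), (HND, DC, 4, 36, 14, BOS), (HND, DC, 4, 36, 39, ATL)}.
Apply σ_{hours < 17 AND src = HND}; surviving tuples: {(HND, BOS, 15, 13, 20, SEA), (HND, BOS, 17, 9, 20, SEA), (HND, BOS, 2, 4, 20, SEA), (HND, BOS, 29, 8, 20, SEA), (HND, DC, 15, 13, 14, BOS), (HND, DC, 15, 13, 39, ATL), (HND, DC, 17, 9, 14, BOS), (HND, DC, 17, 9, 39, ATL), (HND, DC, 2, 4, 14, BOS), (HND, DC, 2, 4, 39, ATL), (HND, DC, 29, 8, 14, BOS), (HND, DC, 29, 8, 39, ATL)}
π_{city, pid} gives {(BOS, 20), (DC, 14), (DC, 39)} (9 duplicate(s) eliminated).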